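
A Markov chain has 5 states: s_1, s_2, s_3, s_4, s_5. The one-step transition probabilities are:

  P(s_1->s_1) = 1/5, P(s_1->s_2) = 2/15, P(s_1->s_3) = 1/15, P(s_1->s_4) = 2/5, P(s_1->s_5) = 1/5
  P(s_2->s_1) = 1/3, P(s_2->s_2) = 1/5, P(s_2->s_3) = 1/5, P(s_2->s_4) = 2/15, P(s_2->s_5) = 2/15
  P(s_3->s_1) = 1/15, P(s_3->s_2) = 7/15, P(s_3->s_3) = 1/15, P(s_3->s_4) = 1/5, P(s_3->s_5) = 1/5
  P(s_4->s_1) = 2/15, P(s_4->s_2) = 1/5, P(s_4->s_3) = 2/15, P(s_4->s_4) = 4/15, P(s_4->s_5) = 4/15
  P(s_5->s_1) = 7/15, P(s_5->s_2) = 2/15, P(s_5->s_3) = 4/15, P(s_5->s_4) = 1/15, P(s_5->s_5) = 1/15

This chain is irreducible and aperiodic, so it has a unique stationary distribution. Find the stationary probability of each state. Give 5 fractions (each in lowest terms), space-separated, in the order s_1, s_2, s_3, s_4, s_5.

The stationary distribution satisfies pi = pi * P, i.e.:
  pi_s_1 = 1/5*pi_s_1 + 1/3*pi_s_2 + 1/15*pi_s_3 + 2/15*pi_s_4 + 7/15*pi_s_5
  pi_s_2 = 2/15*pi_s_1 + 1/5*pi_s_2 + 7/15*pi_s_3 + 1/5*pi_s_4 + 2/15*pi_s_5
  pi_s_3 = 1/15*pi_s_1 + 1/5*pi_s_2 + 1/15*pi_s_3 + 2/15*pi_s_4 + 4/15*pi_s_5
  pi_s_4 = 2/5*pi_s_1 + 2/15*pi_s_2 + 1/5*pi_s_3 + 4/15*pi_s_4 + 1/15*pi_s_5
  pi_s_5 = 1/5*pi_s_1 + 2/15*pi_s_2 + 1/5*pi_s_3 + 4/15*pi_s_4 + 1/15*pi_s_5
with normalization: pi_s_1 + pi_s_2 + pi_s_3 + pi_s_4 + pi_s_5 = 1.

Using the first 4 balance equations plus normalization, the linear system A*pi = b is:
  [-4/5, 1/3, 1/15, 2/15, 7/15] . pi = 0
  [2/15, -4/5, 7/15, 1/5, 2/15] . pi = 0
  [1/15, 1/5, -14/15, 2/15, 4/15] . pi = 0
  [2/5, 2/15, 1/5, -11/15, 1/15] . pi = 0
  [1, 1, 1, 1, 1] . pi = 1

Solving yields:
  pi_s_1 = 4925/20436
  pi_s_2 = 4309/20436
  pi_s_3 = 2969/20436
  pi_s_4 = 4609/20436
  pi_s_5 = 302/1703

Verification (pi * P):
  4925/20436*1/5 + 4309/20436*1/3 + 2969/20436*1/15 + 4609/20436*2/15 + 302/1703*7/15 = 4925/20436 = pi_s_1  (ok)
  4925/20436*2/15 + 4309/20436*1/5 + 2969/20436*7/15 + 4609/20436*1/5 + 302/1703*2/15 = 4309/20436 = pi_s_2  (ok)
  4925/20436*1/15 + 4309/20436*1/5 + 2969/20436*1/15 + 4609/20436*2/15 + 302/1703*4/15 = 2969/20436 = pi_s_3  (ok)
  4925/20436*2/5 + 4309/20436*2/15 + 2969/20436*1/5 + 4609/20436*4/15 + 302/1703*1/15 = 4609/20436 = pi_s_4  (ok)
  4925/20436*1/5 + 4309/20436*2/15 + 2969/20436*1/5 + 4609/20436*4/15 + 302/1703*1/15 = 302/1703 = pi_s_5  (ok)

Answer: 4925/20436 4309/20436 2969/20436 4609/20436 302/1703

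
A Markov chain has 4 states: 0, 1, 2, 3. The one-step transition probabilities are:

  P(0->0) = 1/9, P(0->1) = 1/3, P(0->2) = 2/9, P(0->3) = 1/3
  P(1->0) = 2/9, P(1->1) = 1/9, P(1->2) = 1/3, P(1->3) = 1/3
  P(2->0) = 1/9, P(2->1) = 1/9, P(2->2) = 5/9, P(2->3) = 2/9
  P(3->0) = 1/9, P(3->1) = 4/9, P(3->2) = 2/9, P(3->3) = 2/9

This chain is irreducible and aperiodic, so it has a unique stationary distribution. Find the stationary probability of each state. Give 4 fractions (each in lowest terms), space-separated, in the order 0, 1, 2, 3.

Answer: 31/227 52/227 253/681 179/681

Derivation:
The stationary distribution satisfies pi = pi * P, i.e.:
  pi_0 = 1/9*pi_0 + 2/9*pi_1 + 1/9*pi_2 + 1/9*pi_3
  pi_1 = 1/3*pi_0 + 1/9*pi_1 + 1/9*pi_2 + 4/9*pi_3
  pi_2 = 2/9*pi_0 + 1/3*pi_1 + 5/9*pi_2 + 2/9*pi_3
  pi_3 = 1/3*pi_0 + 1/3*pi_1 + 2/9*pi_2 + 2/9*pi_3
with normalization: pi_0 + pi_1 + pi_2 + pi_3 = 1.

Using the first 3 balance equations plus normalization, the linear system A*pi = b is:
  [-8/9, 2/9, 1/9, 1/9] . pi = 0
  [1/3, -8/9, 1/9, 4/9] . pi = 0
  [2/9, 1/3, -4/9, 2/9] . pi = 0
  [1, 1, 1, 1] . pi = 1

Solving yields:
  pi_0 = 31/227
  pi_1 = 52/227
  pi_2 = 253/681
  pi_3 = 179/681

Verification (pi * P):
  31/227*1/9 + 52/227*2/9 + 253/681*1/9 + 179/681*1/9 = 31/227 = pi_0  (ok)
  31/227*1/3 + 52/227*1/9 + 253/681*1/9 + 179/681*4/9 = 52/227 = pi_1  (ok)
  31/227*2/9 + 52/227*1/3 + 253/681*5/9 + 179/681*2/9 = 253/681 = pi_2  (ok)
  31/227*1/3 + 52/227*1/3 + 253/681*2/9 + 179/681*2/9 = 179/681 = pi_3  (ok)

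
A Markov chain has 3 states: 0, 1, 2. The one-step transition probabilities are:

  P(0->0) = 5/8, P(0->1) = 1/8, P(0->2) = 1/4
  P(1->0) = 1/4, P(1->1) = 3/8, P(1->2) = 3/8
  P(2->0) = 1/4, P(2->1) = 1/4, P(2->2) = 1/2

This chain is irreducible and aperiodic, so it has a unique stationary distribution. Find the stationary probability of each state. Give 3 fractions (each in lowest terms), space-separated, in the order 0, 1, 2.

Answer: 2/5 8/35 13/35

Derivation:
The stationary distribution satisfies pi = pi * P, i.e.:
  pi_0 = 5/8*pi_0 + 1/4*pi_1 + 1/4*pi_2
  pi_1 = 1/8*pi_0 + 3/8*pi_1 + 1/4*pi_2
  pi_2 = 1/4*pi_0 + 3/8*pi_1 + 1/2*pi_2
with normalization: pi_0 + pi_1 + pi_2 = 1.

Using the first 2 balance equations plus normalization, the linear system A*pi = b is:
  [-3/8, 1/4, 1/4] . pi = 0
  [1/8, -5/8, 1/4] . pi = 0
  [1, 1, 1] . pi = 1

Solving yields:
  pi_0 = 2/5
  pi_1 = 8/35
  pi_2 = 13/35

Verification (pi * P):
  2/5*5/8 + 8/35*1/4 + 13/35*1/4 = 2/5 = pi_0  (ok)
  2/5*1/8 + 8/35*3/8 + 13/35*1/4 = 8/35 = pi_1  (ok)
  2/5*1/4 + 8/35*3/8 + 13/35*1/2 = 13/35 = pi_2  (ok)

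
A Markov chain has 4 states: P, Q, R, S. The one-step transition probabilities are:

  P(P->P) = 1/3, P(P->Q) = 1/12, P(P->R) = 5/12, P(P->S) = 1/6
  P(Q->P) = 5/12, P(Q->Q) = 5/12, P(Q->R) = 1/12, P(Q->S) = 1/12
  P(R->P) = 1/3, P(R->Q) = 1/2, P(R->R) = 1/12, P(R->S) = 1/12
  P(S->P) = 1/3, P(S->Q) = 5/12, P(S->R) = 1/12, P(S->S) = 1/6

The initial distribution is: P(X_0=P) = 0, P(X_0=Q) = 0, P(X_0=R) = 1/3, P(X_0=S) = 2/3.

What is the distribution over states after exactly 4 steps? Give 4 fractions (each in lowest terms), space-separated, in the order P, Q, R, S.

Propagating the distribution step by step (d_{t+1} = d_t * P):
d_0 = (P=0, Q=0, R=1/3, S=2/3)
  d_1[P] = 0*1/3 + 0*5/12 + 1/3*1/3 + 2/3*1/3 = 1/3
  d_1[Q] = 0*1/12 + 0*5/12 + 1/3*1/2 + 2/3*5/12 = 4/9
  d_1[R] = 0*5/12 + 0*1/12 + 1/3*1/12 + 2/3*1/12 = 1/12
  d_1[S] = 0*1/6 + 0*1/12 + 1/3*1/12 + 2/3*1/6 = 5/36
d_1 = (P=1/3, Q=4/9, R=1/12, S=5/36)
  d_2[P] = 1/3*1/3 + 4/9*5/12 + 1/12*1/3 + 5/36*1/3 = 10/27
  d_2[Q] = 1/3*1/12 + 4/9*5/12 + 1/12*1/2 + 5/36*5/12 = 5/16
  d_2[R] = 1/3*5/12 + 4/9*1/12 + 1/12*1/12 + 5/36*1/12 = 7/36
  d_2[S] = 1/3*1/6 + 4/9*1/12 + 1/12*1/12 + 5/36*1/6 = 53/432
d_2 = (P=10/27, Q=5/16, R=7/36, S=53/432)
  d_3[P] = 10/27*1/3 + 5/16*5/12 + 7/36*1/3 + 53/432*1/3 = 23/64
  d_3[Q] = 10/27*1/12 + 5/16*5/12 + 7/36*1/2 + 53/432*5/12 = 401/1296
  d_3[R] = 10/27*5/12 + 5/16*1/12 + 7/36*1/12 + 53/432*1/12 = 67/324
  d_3[S] = 10/27*1/6 + 5/16*1/12 + 7/36*1/12 + 53/432*1/6 = 215/1728
d_3 = (P=23/64, Q=401/1296, R=67/324, S=215/1728)
  d_4[P] = 23/64*1/3 + 401/1296*5/12 + 67/324*1/3 + 215/1728*1/3 = 5585/15552
  d_4[Q] = 23/64*1/12 + 401/1296*5/12 + 67/324*1/2 + 215/1728*5/12 = 4885/15552
  d_4[R] = 23/64*5/12 + 401/1296*1/12 + 67/324*1/12 + 215/1728*1/12 = 13/64
  d_4[S] = 23/64*1/6 + 401/1296*1/12 + 67/324*1/12 + 215/1728*1/6 = 641/5184
d_4 = (P=5585/15552, Q=4885/15552, R=13/64, S=641/5184)

Answer: 5585/15552 4885/15552 13/64 641/5184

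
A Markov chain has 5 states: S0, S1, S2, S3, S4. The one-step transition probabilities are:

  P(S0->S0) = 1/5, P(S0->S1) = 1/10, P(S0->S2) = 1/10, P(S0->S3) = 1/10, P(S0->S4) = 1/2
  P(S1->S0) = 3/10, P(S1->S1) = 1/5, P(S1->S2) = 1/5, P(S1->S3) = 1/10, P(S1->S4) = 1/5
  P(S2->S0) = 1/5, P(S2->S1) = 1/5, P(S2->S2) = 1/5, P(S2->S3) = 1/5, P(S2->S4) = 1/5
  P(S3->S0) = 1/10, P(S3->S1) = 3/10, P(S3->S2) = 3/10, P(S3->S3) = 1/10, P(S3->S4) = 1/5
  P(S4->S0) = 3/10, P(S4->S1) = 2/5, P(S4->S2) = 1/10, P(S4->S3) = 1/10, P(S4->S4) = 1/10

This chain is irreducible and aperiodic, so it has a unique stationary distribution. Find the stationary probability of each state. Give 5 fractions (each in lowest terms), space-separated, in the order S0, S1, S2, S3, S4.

The stationary distribution satisfies pi = pi * P, i.e.:
  pi_S0 = 1/5*pi_S0 + 3/10*pi_S1 + 1/5*pi_S2 + 1/10*pi_S3 + 3/10*pi_S4
  pi_S1 = 1/10*pi_S0 + 1/5*pi_S1 + 1/5*pi_S2 + 3/10*pi_S3 + 2/5*pi_S4
  pi_S2 = 1/10*pi_S0 + 1/5*pi_S1 + 1/5*pi_S2 + 3/10*pi_S3 + 1/10*pi_S4
  pi_S3 = 1/10*pi_S0 + 1/10*pi_S1 + 1/5*pi_S2 + 1/10*pi_S3 + 1/10*pi_S4
  pi_S4 = 1/2*pi_S0 + 1/5*pi_S1 + 1/5*pi_S2 + 1/5*pi_S3 + 1/10*pi_S4
with normalization: pi_S0 + pi_S1 + pi_S2 + pi_S3 + pi_S4 = 1.

Using the first 4 balance equations plus normalization, the linear system A*pi = b is:
  [-4/5, 3/10, 1/5, 1/10, 3/10] . pi = 0
  [1/10, -4/5, 1/5, 3/10, 2/5] . pi = 0
  [1/10, 1/5, -4/5, 3/10, 1/10] . pi = 0
  [1/10, 1/10, 1/5, -9/10, 1/10] . pi = 0
  [1, 1, 1, 1, 1] . pi = 1

Solving yields:
  pi_S0 = 932/3937
  pi_S1 = 934/3937
  pi_S2 = 643/3937
  pi_S3 = 458/3937
  pi_S4 = 970/3937

Verification (pi * P):
  932/3937*1/5 + 934/3937*3/10 + 643/3937*1/5 + 458/3937*1/10 + 970/3937*3/10 = 932/3937 = pi_S0  (ok)
  932/3937*1/10 + 934/3937*1/5 + 643/3937*1/5 + 458/3937*3/10 + 970/3937*2/5 = 934/3937 = pi_S1  (ok)
  932/3937*1/10 + 934/3937*1/5 + 643/3937*1/5 + 458/3937*3/10 + 970/3937*1/10 = 643/3937 = pi_S2  (ok)
  932/3937*1/10 + 934/3937*1/10 + 643/3937*1/5 + 458/3937*1/10 + 970/3937*1/10 = 458/3937 = pi_S3  (ok)
  932/3937*1/2 + 934/3937*1/5 + 643/3937*1/5 + 458/3937*1/5 + 970/3937*1/10 = 970/3937 = pi_S4  (ok)

Answer: 932/3937 934/3937 643/3937 458/3937 970/3937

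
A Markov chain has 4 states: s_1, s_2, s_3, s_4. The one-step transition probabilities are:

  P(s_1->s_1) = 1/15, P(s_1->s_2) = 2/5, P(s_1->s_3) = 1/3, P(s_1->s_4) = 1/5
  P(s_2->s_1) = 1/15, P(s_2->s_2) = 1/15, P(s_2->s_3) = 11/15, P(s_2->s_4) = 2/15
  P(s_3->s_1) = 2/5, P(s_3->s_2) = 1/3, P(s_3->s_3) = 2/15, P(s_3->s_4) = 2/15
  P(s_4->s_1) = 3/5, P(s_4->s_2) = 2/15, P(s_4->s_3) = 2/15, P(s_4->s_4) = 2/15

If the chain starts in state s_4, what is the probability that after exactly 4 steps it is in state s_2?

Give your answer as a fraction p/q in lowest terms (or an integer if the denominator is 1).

Computing P^4 by repeated multiplication:
P^1 =
  s_1: [1/15, 2/5, 1/3, 1/5]
  s_2: [1/15, 1/15, 11/15, 2/15]
  s_3: [2/5, 1/3, 2/15, 2/15]
  s_4: [3/5, 2/15, 2/15, 2/15]
P^2 =
  s_1: [64/225, 43/225, 29/75, 31/225]
  s_2: [86/225, 22/75, 14/75, 31/225]
  s_3: [41/225, 11/45, 31/75, 4/25]
  s_4: [41/225, 14/45, 1/3, 13/75]
P^3 =
  s_1: [908/3375, 308/1125, 343/1125, 514/3375]
  s_2: [683/3375, 854/3375, 434/1125, 536/3375]
  s_3: [326/1125, 838/3375, 356/1125, 491/3375]
  s_4: [304/1125, 769/3375, 401/1125, 491/3375]
P^4 =
  s_1: [12632/50625, 2509/10125, 1186/3375, 7658/50625]
  s_2: [14173/50625, 4178/16875, 1099/3375, 7433/50625]
  s_3: [12643/50625, 13028/50625, 638/1875, 2576/16875]
  s_4: [13318/50625, 13238/50625, 1823/5625, 2554/16875]

(P^4)[s_4 -> s_2] = 13238/50625

Answer: 13238/50625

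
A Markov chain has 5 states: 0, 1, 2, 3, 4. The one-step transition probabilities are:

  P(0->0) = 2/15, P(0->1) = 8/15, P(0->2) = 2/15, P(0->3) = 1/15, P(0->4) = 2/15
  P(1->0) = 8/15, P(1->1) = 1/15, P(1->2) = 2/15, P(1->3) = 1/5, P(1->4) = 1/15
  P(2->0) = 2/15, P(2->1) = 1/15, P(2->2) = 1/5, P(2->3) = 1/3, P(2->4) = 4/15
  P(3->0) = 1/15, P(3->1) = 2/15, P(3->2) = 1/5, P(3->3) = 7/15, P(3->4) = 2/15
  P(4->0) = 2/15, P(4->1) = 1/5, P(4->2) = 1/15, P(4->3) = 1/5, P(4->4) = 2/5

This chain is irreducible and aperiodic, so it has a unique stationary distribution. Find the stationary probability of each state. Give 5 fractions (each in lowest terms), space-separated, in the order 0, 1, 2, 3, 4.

The stationary distribution satisfies pi = pi * P, i.e.:
  pi_0 = 2/15*pi_0 + 8/15*pi_1 + 2/15*pi_2 + 1/15*pi_3 + 2/15*pi_4
  pi_1 = 8/15*pi_0 + 1/15*pi_1 + 1/15*pi_2 + 2/15*pi_3 + 1/5*pi_4
  pi_2 = 2/15*pi_0 + 2/15*pi_1 + 1/5*pi_2 + 1/5*pi_3 + 1/15*pi_4
  pi_3 = 1/15*pi_0 + 1/5*pi_1 + 1/3*pi_2 + 7/15*pi_3 + 1/5*pi_4
  pi_4 = 2/15*pi_0 + 1/15*pi_1 + 4/15*pi_2 + 2/15*pi_3 + 2/5*pi_4
with normalization: pi_0 + pi_1 + pi_2 + pi_3 + pi_4 = 1.

Using the first 4 balance equations plus normalization, the linear system A*pi = b is:
  [-13/15, 8/15, 2/15, 1/15, 2/15] . pi = 0
  [8/15, -14/15, 1/15, 2/15, 1/5] . pi = 0
  [2/15, 2/15, -4/5, 1/5, 1/15] . pi = 0
  [1/15, 1/5, 1/3, -8/15, 1/5] . pi = 0
  [1, 1, 1, 1, 1] . pi = 1

Solving yields:
  pi_0 = 2039/10391
  pi_1 = 2091/10391
  pi_2 = 1539/10391
  pi_3 = 2743/10391
  pi_4 = 1979/10391

Verification (pi * P):
  2039/10391*2/15 + 2091/10391*8/15 + 1539/10391*2/15 + 2743/10391*1/15 + 1979/10391*2/15 = 2039/10391 = pi_0  (ok)
  2039/10391*8/15 + 2091/10391*1/15 + 1539/10391*1/15 + 2743/10391*2/15 + 1979/10391*1/5 = 2091/10391 = pi_1  (ok)
  2039/10391*2/15 + 2091/10391*2/15 + 1539/10391*1/5 + 2743/10391*1/5 + 1979/10391*1/15 = 1539/10391 = pi_2  (ok)
  2039/10391*1/15 + 2091/10391*1/5 + 1539/10391*1/3 + 2743/10391*7/15 + 1979/10391*1/5 = 2743/10391 = pi_3  (ok)
  2039/10391*2/15 + 2091/10391*1/15 + 1539/10391*4/15 + 2743/10391*2/15 + 1979/10391*2/5 = 1979/10391 = pi_4  (ok)

Answer: 2039/10391 2091/10391 1539/10391 2743/10391 1979/10391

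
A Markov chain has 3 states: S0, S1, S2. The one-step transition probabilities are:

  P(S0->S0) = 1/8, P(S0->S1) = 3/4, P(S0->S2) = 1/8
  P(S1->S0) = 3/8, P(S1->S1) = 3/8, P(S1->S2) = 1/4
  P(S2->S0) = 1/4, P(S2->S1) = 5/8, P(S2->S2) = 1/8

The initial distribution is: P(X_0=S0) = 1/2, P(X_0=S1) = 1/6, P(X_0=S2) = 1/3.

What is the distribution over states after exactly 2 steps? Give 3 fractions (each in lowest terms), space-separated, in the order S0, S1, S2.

Answer: 39/128 47/96 79/384

Derivation:
Propagating the distribution step by step (d_{t+1} = d_t * P):
d_0 = (S0=1/2, S1=1/6, S2=1/3)
  d_1[S0] = 1/2*1/8 + 1/6*3/8 + 1/3*1/4 = 5/24
  d_1[S1] = 1/2*3/4 + 1/6*3/8 + 1/3*5/8 = 31/48
  d_1[S2] = 1/2*1/8 + 1/6*1/4 + 1/3*1/8 = 7/48
d_1 = (S0=5/24, S1=31/48, S2=7/48)
  d_2[S0] = 5/24*1/8 + 31/48*3/8 + 7/48*1/4 = 39/128
  d_2[S1] = 5/24*3/4 + 31/48*3/8 + 7/48*5/8 = 47/96
  d_2[S2] = 5/24*1/8 + 31/48*1/4 + 7/48*1/8 = 79/384
d_2 = (S0=39/128, S1=47/96, S2=79/384)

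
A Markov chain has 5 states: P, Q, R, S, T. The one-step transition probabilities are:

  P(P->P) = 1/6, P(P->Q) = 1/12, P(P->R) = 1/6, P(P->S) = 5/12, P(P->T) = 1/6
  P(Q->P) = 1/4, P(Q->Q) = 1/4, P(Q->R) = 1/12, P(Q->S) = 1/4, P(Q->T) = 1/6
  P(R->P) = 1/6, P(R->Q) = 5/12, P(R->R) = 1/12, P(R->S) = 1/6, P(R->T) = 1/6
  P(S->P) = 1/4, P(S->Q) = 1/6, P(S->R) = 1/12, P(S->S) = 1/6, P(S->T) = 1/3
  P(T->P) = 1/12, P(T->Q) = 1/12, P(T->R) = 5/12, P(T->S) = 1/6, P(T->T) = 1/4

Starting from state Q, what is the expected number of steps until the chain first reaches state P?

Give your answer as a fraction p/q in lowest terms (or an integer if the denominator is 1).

Let h_i = expected steps to first reach P from state i.
Boundary: h_P = 0.
First-step equations for the other states:
  h_Q = 1 + 1/4*h_P + 1/4*h_Q + 1/12*h_R + 1/4*h_S + 1/6*h_T
  h_R = 1 + 1/6*h_P + 5/12*h_Q + 1/12*h_R + 1/6*h_S + 1/6*h_T
  h_S = 1 + 1/4*h_P + 1/6*h_Q + 1/12*h_R + 1/6*h_S + 1/3*h_T
  h_T = 1 + 1/12*h_P + 1/12*h_Q + 5/12*h_R + 1/6*h_S + 1/4*h_T

Substituting h_P = 0 and rearranging gives the linear system (I - Q) h = 1:
  [3/4, -1/12, -1/4, -1/6] . (h_Q, h_R, h_S, h_T) = 1
  [-5/12, 11/12, -1/6, -1/6] . (h_Q, h_R, h_S, h_T) = 1
  [-1/6, -1/12, 5/6, -1/3] . (h_Q, h_R, h_S, h_T) = 1
  [-1/12, -5/12, -1/6, 3/4] . (h_Q, h_R, h_S, h_T) = 1

Solving yields:
  h_Q = 20976/4207
  h_R = 22668/4207
  h_S = 21648/4207
  h_T = 25344/4207

Starting state is Q, so the expected hitting time is h_Q = 20976/4207.

Answer: 20976/4207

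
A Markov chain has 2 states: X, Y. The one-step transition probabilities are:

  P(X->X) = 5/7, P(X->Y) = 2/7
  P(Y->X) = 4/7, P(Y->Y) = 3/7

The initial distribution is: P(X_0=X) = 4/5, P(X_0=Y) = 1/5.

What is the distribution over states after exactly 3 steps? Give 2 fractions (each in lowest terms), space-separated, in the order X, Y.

Answer: 1144/1715 571/1715

Derivation:
Propagating the distribution step by step (d_{t+1} = d_t * P):
d_0 = (X=4/5, Y=1/5)
  d_1[X] = 4/5*5/7 + 1/5*4/7 = 24/35
  d_1[Y] = 4/5*2/7 + 1/5*3/7 = 11/35
d_1 = (X=24/35, Y=11/35)
  d_2[X] = 24/35*5/7 + 11/35*4/7 = 164/245
  d_2[Y] = 24/35*2/7 + 11/35*3/7 = 81/245
d_2 = (X=164/245, Y=81/245)
  d_3[X] = 164/245*5/7 + 81/245*4/7 = 1144/1715
  d_3[Y] = 164/245*2/7 + 81/245*3/7 = 571/1715
d_3 = (X=1144/1715, Y=571/1715)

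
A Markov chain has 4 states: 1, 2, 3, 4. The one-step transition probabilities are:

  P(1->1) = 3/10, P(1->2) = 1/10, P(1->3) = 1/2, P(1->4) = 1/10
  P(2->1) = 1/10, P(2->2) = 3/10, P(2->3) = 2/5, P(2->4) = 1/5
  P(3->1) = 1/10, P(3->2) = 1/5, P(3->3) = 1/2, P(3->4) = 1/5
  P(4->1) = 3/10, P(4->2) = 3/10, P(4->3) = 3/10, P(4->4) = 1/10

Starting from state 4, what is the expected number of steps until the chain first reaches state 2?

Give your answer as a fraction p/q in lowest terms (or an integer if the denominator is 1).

Let h_i = expected steps to first reach 2 from state i.
Boundary: h_2 = 0.
First-step equations for the other states:
  h_1 = 1 + 3/10*h_1 + 1/10*h_2 + 1/2*h_3 + 1/10*h_4
  h_3 = 1 + 1/10*h_1 + 1/5*h_2 + 1/2*h_3 + 1/5*h_4
  h_4 = 1 + 3/10*h_1 + 3/10*h_2 + 3/10*h_3 + 1/10*h_4

Substituting h_2 = 0 and rearranging gives the linear system (I - Q) h = 1:
  [7/10, -1/2, -1/10] . (h_1, h_3, h_4) = 1
  [-1/10, 1/2, -1/5] . (h_1, h_3, h_4) = 1
  [-3/10, -3/10, 9/10] . (h_1, h_3, h_4) = 1

Solving yields:
  h_1 = 17/3
  h_3 = 5
  h_4 = 14/3

Starting state is 4, so the expected hitting time is h_4 = 14/3.

Answer: 14/3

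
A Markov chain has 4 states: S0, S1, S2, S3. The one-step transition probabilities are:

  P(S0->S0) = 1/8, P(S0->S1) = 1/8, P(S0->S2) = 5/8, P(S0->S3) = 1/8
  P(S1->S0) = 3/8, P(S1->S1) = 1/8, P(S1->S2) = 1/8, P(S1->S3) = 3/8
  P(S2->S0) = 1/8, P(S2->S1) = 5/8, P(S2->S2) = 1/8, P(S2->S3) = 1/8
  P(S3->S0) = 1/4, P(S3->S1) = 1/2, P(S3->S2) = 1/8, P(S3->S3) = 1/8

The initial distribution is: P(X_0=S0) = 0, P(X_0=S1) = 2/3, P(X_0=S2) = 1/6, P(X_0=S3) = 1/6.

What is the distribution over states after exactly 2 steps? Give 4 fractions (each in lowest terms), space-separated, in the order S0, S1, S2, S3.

Answer: 11/48 19/64 9/32 37/192

Derivation:
Propagating the distribution step by step (d_{t+1} = d_t * P):
d_0 = (S0=0, S1=2/3, S2=1/6, S3=1/6)
  d_1[S0] = 0*1/8 + 2/3*3/8 + 1/6*1/8 + 1/6*1/4 = 5/16
  d_1[S1] = 0*1/8 + 2/3*1/8 + 1/6*5/8 + 1/6*1/2 = 13/48
  d_1[S2] = 0*5/8 + 2/3*1/8 + 1/6*1/8 + 1/6*1/8 = 1/8
  d_1[S3] = 0*1/8 + 2/3*3/8 + 1/6*1/8 + 1/6*1/8 = 7/24
d_1 = (S0=5/16, S1=13/48, S2=1/8, S3=7/24)
  d_2[S0] = 5/16*1/8 + 13/48*3/8 + 1/8*1/8 + 7/24*1/4 = 11/48
  d_2[S1] = 5/16*1/8 + 13/48*1/8 + 1/8*5/8 + 7/24*1/2 = 19/64
  d_2[S2] = 5/16*5/8 + 13/48*1/8 + 1/8*1/8 + 7/24*1/8 = 9/32
  d_2[S3] = 5/16*1/8 + 13/48*3/8 + 1/8*1/8 + 7/24*1/8 = 37/192
d_2 = (S0=11/48, S1=19/64, S2=9/32, S3=37/192)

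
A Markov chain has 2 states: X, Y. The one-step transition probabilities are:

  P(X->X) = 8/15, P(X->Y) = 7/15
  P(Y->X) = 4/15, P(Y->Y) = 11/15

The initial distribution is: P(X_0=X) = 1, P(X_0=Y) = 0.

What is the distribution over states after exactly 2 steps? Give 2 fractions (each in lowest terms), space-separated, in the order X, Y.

Answer: 92/225 133/225

Derivation:
Propagating the distribution step by step (d_{t+1} = d_t * P):
d_0 = (X=1, Y=0)
  d_1[X] = 1*8/15 + 0*4/15 = 8/15
  d_1[Y] = 1*7/15 + 0*11/15 = 7/15
d_1 = (X=8/15, Y=7/15)
  d_2[X] = 8/15*8/15 + 7/15*4/15 = 92/225
  d_2[Y] = 8/15*7/15 + 7/15*11/15 = 133/225
d_2 = (X=92/225, Y=133/225)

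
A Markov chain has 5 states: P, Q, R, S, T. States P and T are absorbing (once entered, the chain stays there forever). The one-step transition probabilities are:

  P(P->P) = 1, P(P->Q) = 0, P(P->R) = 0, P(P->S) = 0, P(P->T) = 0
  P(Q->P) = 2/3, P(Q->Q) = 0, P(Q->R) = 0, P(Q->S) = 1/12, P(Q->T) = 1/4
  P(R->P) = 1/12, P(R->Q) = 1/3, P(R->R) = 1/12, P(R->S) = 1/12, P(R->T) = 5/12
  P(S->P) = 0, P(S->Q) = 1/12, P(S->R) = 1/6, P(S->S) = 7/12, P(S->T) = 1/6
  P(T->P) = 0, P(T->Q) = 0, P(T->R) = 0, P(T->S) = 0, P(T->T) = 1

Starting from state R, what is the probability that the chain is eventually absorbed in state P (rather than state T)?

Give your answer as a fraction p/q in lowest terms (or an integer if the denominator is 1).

Let a_i = P(absorbed in P | start in state i).
Boundary conditions: a_P = 1, a_T = 0.
For each transient state i, a_i = sum_j P(i->j) * a_j:
  a_Q = 2/3*a_P + 0*a_Q + 0*a_R + 1/12*a_S + 1/4*a_T
  a_R = 1/12*a_P + 1/3*a_Q + 1/12*a_R + 1/12*a_S + 5/12*a_T
  a_S = 0*a_P + 1/12*a_Q + 1/6*a_R + 7/12*a_S + 1/6*a_T

Substituting a_P = 1 and a_T = 0, rearrange to (I - Q) a = r where r[i] = P(i -> P):
  [1, 0, -1/12] . (a_Q, a_R, a_S) = 2/3
  [-1/3, 11/12, -1/12] . (a_Q, a_R, a_S) = 1/12
  [-1/12, -1/6, 5/12] . (a_Q, a_R, a_S) = 0

Solving yields:
  a_Q = 426/617
  a_R = 227/617
  a_S = 176/617

Starting state is R, so the absorption probability is a_R = 227/617.

Answer: 227/617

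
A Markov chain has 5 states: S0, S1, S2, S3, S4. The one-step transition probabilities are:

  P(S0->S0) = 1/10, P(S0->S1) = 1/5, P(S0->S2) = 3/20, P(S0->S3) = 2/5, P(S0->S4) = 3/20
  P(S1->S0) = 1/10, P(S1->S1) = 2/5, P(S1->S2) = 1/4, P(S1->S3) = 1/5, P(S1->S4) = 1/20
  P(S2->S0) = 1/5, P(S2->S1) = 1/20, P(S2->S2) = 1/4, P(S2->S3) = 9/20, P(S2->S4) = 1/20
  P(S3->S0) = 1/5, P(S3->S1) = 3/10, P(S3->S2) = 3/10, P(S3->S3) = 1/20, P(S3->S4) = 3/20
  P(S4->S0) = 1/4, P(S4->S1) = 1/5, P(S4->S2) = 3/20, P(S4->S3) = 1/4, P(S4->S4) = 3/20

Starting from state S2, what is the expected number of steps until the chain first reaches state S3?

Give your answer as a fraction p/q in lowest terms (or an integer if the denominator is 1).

Answer: 26210/10297

Derivation:
Let h_i = expected steps to first reach S3 from state i.
Boundary: h_S3 = 0.
First-step equations for the other states:
  h_S0 = 1 + 1/10*h_S0 + 1/5*h_S1 + 3/20*h_S2 + 2/5*h_S3 + 3/20*h_S4
  h_S1 = 1 + 1/10*h_S0 + 2/5*h_S1 + 1/4*h_S2 + 1/5*h_S3 + 1/20*h_S4
  h_S2 = 1 + 1/5*h_S0 + 1/20*h_S1 + 1/4*h_S2 + 9/20*h_S3 + 1/20*h_S4
  h_S4 = 1 + 1/4*h_S0 + 1/5*h_S1 + 3/20*h_S2 + 1/4*h_S3 + 3/20*h_S4

Substituting h_S3 = 0 and rearranging gives the linear system (I - Q) h = 1:
  [9/10, -1/5, -3/20, -3/20] . (h_S0, h_S1, h_S2, h_S4) = 1
  [-1/10, 3/5, -1/4, -1/20] . (h_S0, h_S1, h_S2, h_S4) = 1
  [-1/5, -1/20, 3/4, -1/20] . (h_S0, h_S1, h_S2, h_S4) = 1
  [-1/4, -1/5, -3/20, 17/20] . (h_S0, h_S1, h_S2, h_S4) = 1

Solving yields:
  h_S0 = 4200/1471
  h_S1 = 35800/10297
  h_S2 = 26210/10297
  h_S4 = 4830/1471

Starting state is S2, so the expected hitting time is h_S2 = 26210/10297.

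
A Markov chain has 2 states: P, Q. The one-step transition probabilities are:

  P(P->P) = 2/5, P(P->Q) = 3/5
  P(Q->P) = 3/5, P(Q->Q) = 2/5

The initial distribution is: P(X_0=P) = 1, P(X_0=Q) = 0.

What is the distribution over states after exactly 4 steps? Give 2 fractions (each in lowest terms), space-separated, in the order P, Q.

Answer: 313/625 312/625

Derivation:
Propagating the distribution step by step (d_{t+1} = d_t * P):
d_0 = (P=1, Q=0)
  d_1[P] = 1*2/5 + 0*3/5 = 2/5
  d_1[Q] = 1*3/5 + 0*2/5 = 3/5
d_1 = (P=2/5, Q=3/5)
  d_2[P] = 2/5*2/5 + 3/5*3/5 = 13/25
  d_2[Q] = 2/5*3/5 + 3/5*2/5 = 12/25
d_2 = (P=13/25, Q=12/25)
  d_3[P] = 13/25*2/5 + 12/25*3/5 = 62/125
  d_3[Q] = 13/25*3/5 + 12/25*2/5 = 63/125
d_3 = (P=62/125, Q=63/125)
  d_4[P] = 62/125*2/5 + 63/125*3/5 = 313/625
  d_4[Q] = 62/125*3/5 + 63/125*2/5 = 312/625
d_4 = (P=313/625, Q=312/625)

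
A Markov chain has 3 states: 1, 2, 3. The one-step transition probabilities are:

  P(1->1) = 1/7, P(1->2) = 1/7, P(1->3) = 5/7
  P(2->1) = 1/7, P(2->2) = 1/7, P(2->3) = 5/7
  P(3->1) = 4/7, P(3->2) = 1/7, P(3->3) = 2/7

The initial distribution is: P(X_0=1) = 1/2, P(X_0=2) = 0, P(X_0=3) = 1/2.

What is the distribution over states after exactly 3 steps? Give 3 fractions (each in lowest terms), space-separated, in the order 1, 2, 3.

Answer: 5/14 1/7 1/2

Derivation:
Propagating the distribution step by step (d_{t+1} = d_t * P):
d_0 = (1=1/2, 2=0, 3=1/2)
  d_1[1] = 1/2*1/7 + 0*1/7 + 1/2*4/7 = 5/14
  d_1[2] = 1/2*1/7 + 0*1/7 + 1/2*1/7 = 1/7
  d_1[3] = 1/2*5/7 + 0*5/7 + 1/2*2/7 = 1/2
d_1 = (1=5/14, 2=1/7, 3=1/2)
  d_2[1] = 5/14*1/7 + 1/7*1/7 + 1/2*4/7 = 5/14
  d_2[2] = 5/14*1/7 + 1/7*1/7 + 1/2*1/7 = 1/7
  d_2[3] = 5/14*5/7 + 1/7*5/7 + 1/2*2/7 = 1/2
d_2 = (1=5/14, 2=1/7, 3=1/2)
  d_3[1] = 5/14*1/7 + 1/7*1/7 + 1/2*4/7 = 5/14
  d_3[2] = 5/14*1/7 + 1/7*1/7 + 1/2*1/7 = 1/7
  d_3[3] = 5/14*5/7 + 1/7*5/7 + 1/2*2/7 = 1/2
d_3 = (1=5/14, 2=1/7, 3=1/2)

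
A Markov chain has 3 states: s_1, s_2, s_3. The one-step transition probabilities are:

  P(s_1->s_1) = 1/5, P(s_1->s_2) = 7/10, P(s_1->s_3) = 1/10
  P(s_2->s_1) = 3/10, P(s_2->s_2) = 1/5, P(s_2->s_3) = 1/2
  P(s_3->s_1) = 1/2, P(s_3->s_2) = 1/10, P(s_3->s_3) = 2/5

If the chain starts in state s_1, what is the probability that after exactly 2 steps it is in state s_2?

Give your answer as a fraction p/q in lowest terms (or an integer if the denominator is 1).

Answer: 29/100

Derivation:
Computing P^2 by repeated multiplication:
P^1 =
  s_1: [1/5, 7/10, 1/10]
  s_2: [3/10, 1/5, 1/2]
  s_3: [1/2, 1/10, 2/5]
P^2 =
  s_1: [3/10, 29/100, 41/100]
  s_2: [37/100, 3/10, 33/100]
  s_3: [33/100, 41/100, 13/50]

(P^2)[s_1 -> s_2] = 29/100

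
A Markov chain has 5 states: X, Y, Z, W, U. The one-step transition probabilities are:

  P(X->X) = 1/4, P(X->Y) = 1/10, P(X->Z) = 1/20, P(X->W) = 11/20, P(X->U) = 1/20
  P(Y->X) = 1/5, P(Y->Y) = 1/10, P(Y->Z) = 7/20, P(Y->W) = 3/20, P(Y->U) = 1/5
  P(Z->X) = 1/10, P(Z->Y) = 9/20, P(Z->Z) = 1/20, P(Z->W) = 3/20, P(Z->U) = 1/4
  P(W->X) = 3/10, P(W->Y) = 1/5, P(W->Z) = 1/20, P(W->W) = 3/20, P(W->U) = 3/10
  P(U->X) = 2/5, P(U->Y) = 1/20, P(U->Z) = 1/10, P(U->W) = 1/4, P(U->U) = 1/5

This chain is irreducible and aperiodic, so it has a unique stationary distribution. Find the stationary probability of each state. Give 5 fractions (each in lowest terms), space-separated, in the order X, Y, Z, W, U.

Answer: 25395/94388 29303/188776 358/3371 7467/26968 18183/94388

Derivation:
The stationary distribution satisfies pi = pi * P, i.e.:
  pi_X = 1/4*pi_X + 1/5*pi_Y + 1/10*pi_Z + 3/10*pi_W + 2/5*pi_U
  pi_Y = 1/10*pi_X + 1/10*pi_Y + 9/20*pi_Z + 1/5*pi_W + 1/20*pi_U
  pi_Z = 1/20*pi_X + 7/20*pi_Y + 1/20*pi_Z + 1/20*pi_W + 1/10*pi_U
  pi_W = 11/20*pi_X + 3/20*pi_Y + 3/20*pi_Z + 3/20*pi_W + 1/4*pi_U
  pi_U = 1/20*pi_X + 1/5*pi_Y + 1/4*pi_Z + 3/10*pi_W + 1/5*pi_U
with normalization: pi_X + pi_Y + pi_Z + pi_W + pi_U = 1.

Using the first 4 balance equations plus normalization, the linear system A*pi = b is:
  [-3/4, 1/5, 1/10, 3/10, 2/5] . pi = 0
  [1/10, -9/10, 9/20, 1/5, 1/20] . pi = 0
  [1/20, 7/20, -19/20, 1/20, 1/10] . pi = 0
  [11/20, 3/20, 3/20, -17/20, 1/4] . pi = 0
  [1, 1, 1, 1, 1] . pi = 1

Solving yields:
  pi_X = 25395/94388
  pi_Y = 29303/188776
  pi_Z = 358/3371
  pi_W = 7467/26968
  pi_U = 18183/94388

Verification (pi * P):
  25395/94388*1/4 + 29303/188776*1/5 + 358/3371*1/10 + 7467/26968*3/10 + 18183/94388*2/5 = 25395/94388 = pi_X  (ok)
  25395/94388*1/10 + 29303/188776*1/10 + 358/3371*9/20 + 7467/26968*1/5 + 18183/94388*1/20 = 29303/188776 = pi_Y  (ok)
  25395/94388*1/20 + 29303/188776*7/20 + 358/3371*1/20 + 7467/26968*1/20 + 18183/94388*1/10 = 358/3371 = pi_Z  (ok)
  25395/94388*11/20 + 29303/188776*3/20 + 358/3371*3/20 + 7467/26968*3/20 + 18183/94388*1/4 = 7467/26968 = pi_W  (ok)
  25395/94388*1/20 + 29303/188776*1/5 + 358/3371*1/4 + 7467/26968*3/10 + 18183/94388*1/5 = 18183/94388 = pi_U  (ok)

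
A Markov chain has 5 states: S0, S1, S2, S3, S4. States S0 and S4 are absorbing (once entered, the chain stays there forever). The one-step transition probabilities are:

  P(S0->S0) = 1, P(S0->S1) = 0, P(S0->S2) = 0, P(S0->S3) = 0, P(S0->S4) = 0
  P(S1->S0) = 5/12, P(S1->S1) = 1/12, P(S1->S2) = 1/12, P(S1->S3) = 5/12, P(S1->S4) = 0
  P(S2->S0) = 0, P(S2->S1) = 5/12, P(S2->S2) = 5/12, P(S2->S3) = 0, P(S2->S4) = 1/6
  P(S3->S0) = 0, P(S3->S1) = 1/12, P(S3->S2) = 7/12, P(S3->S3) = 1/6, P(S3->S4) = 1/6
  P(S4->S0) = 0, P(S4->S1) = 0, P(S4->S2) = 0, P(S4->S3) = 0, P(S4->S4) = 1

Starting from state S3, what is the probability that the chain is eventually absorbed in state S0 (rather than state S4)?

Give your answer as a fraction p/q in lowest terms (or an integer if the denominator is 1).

Answer: 7/17

Derivation:
Let a_i = P(absorbed in S0 | start in state i).
Boundary conditions: a_S0 = 1, a_S4 = 0.
For each transient state i, a_i = sum_j P(i->j) * a_j:
  a_S1 = 5/12*a_S0 + 1/12*a_S1 + 1/12*a_S2 + 5/12*a_S3 + 0*a_S4
  a_S2 = 0*a_S0 + 5/12*a_S1 + 5/12*a_S2 + 0*a_S3 + 1/6*a_S4
  a_S3 = 0*a_S0 + 1/12*a_S1 + 7/12*a_S2 + 1/6*a_S3 + 1/6*a_S4

Substituting a_S0 = 1 and a_S4 = 0, rearrange to (I - Q) a = r where r[i] = P(i -> S0):
  [11/12, -1/12, -5/12] . (a_S1, a_S2, a_S3) = 5/12
  [-5/12, 7/12, 0] . (a_S1, a_S2, a_S3) = 0
  [-1/12, -7/12, 5/6] . (a_S1, a_S2, a_S3) = 0

Solving yields:
  a_S1 = 35/51
  a_S2 = 25/51
  a_S3 = 7/17

Starting state is S3, so the absorption probability is a_S3 = 7/17.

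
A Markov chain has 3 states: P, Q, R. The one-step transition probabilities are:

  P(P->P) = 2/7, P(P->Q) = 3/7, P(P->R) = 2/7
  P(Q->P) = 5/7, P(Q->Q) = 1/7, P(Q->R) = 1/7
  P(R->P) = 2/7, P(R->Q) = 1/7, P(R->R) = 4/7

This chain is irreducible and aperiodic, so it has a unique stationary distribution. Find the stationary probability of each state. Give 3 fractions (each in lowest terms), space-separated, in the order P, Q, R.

Answer: 17/43 11/43 15/43

Derivation:
The stationary distribution satisfies pi = pi * P, i.e.:
  pi_P = 2/7*pi_P + 5/7*pi_Q + 2/7*pi_R
  pi_Q = 3/7*pi_P + 1/7*pi_Q + 1/7*pi_R
  pi_R = 2/7*pi_P + 1/7*pi_Q + 4/7*pi_R
with normalization: pi_P + pi_Q + pi_R = 1.

Using the first 2 balance equations plus normalization, the linear system A*pi = b is:
  [-5/7, 5/7, 2/7] . pi = 0
  [3/7, -6/7, 1/7] . pi = 0
  [1, 1, 1] . pi = 1

Solving yields:
  pi_P = 17/43
  pi_Q = 11/43
  pi_R = 15/43

Verification (pi * P):
  17/43*2/7 + 11/43*5/7 + 15/43*2/7 = 17/43 = pi_P  (ok)
  17/43*3/7 + 11/43*1/7 + 15/43*1/7 = 11/43 = pi_Q  (ok)
  17/43*2/7 + 11/43*1/7 + 15/43*4/7 = 15/43 = pi_R  (ok)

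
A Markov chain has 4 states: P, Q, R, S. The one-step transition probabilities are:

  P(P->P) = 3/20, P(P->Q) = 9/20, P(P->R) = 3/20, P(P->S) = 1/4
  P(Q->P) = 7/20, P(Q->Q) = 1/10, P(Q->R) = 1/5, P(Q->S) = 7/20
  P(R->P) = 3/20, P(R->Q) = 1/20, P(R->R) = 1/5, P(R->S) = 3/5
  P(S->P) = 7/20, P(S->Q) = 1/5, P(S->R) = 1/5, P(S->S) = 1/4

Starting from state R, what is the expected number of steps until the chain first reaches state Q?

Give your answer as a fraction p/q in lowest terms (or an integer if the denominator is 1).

Answer: 11360/2257

Derivation:
Let h_i = expected steps to first reach Q from state i.
Boundary: h_Q = 0.
First-step equations for the other states:
  h_P = 1 + 3/20*h_P + 9/20*h_Q + 3/20*h_R + 1/4*h_S
  h_R = 1 + 3/20*h_P + 1/20*h_Q + 1/5*h_R + 3/5*h_S
  h_S = 1 + 7/20*h_P + 1/5*h_Q + 1/5*h_R + 1/4*h_S

Substituting h_Q = 0 and rearranging gives the linear system (I - Q) h = 1:
  [17/20, -3/20, -1/4] . (h_P, h_R, h_S) = 1
  [-3/20, 4/5, -3/5] . (h_P, h_R, h_S) = 1
  [-7/20, -1/5, 3/4] . (h_P, h_R, h_S) = 1

Solving yields:
  h_P = 7460/2257
  h_R = 11360/2257
  h_S = 9520/2257

Starting state is R, so the expected hitting time is h_R = 11360/2257.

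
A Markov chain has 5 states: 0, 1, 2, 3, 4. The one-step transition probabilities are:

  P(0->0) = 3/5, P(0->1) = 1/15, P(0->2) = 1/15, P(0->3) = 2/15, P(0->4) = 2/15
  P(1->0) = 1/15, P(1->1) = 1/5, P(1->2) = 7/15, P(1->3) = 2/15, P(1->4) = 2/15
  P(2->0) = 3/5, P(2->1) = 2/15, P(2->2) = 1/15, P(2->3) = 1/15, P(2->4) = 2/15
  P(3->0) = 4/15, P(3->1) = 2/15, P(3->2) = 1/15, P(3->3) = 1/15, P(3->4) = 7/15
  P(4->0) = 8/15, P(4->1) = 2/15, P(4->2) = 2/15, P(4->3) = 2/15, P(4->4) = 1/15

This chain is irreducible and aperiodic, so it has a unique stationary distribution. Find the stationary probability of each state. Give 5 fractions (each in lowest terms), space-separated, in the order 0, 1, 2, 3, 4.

Answer: 4786/9715 1046/9715 5854/48575 5706/48575 1571/9715

Derivation:
The stationary distribution satisfies pi = pi * P, i.e.:
  pi_0 = 3/5*pi_0 + 1/15*pi_1 + 3/5*pi_2 + 4/15*pi_3 + 8/15*pi_4
  pi_1 = 1/15*pi_0 + 1/5*pi_1 + 2/15*pi_2 + 2/15*pi_3 + 2/15*pi_4
  pi_2 = 1/15*pi_0 + 7/15*pi_1 + 1/15*pi_2 + 1/15*pi_3 + 2/15*pi_4
  pi_3 = 2/15*pi_0 + 2/15*pi_1 + 1/15*pi_2 + 1/15*pi_3 + 2/15*pi_4
  pi_4 = 2/15*pi_0 + 2/15*pi_1 + 2/15*pi_2 + 7/15*pi_3 + 1/15*pi_4
with normalization: pi_0 + pi_1 + pi_2 + pi_3 + pi_4 = 1.

Using the first 4 balance equations plus normalization, the linear system A*pi = b is:
  [-2/5, 1/15, 3/5, 4/15, 8/15] . pi = 0
  [1/15, -4/5, 2/15, 2/15, 2/15] . pi = 0
  [1/15, 7/15, -14/15, 1/15, 2/15] . pi = 0
  [2/15, 2/15, 1/15, -14/15, 2/15] . pi = 0
  [1, 1, 1, 1, 1] . pi = 1

Solving yields:
  pi_0 = 4786/9715
  pi_1 = 1046/9715
  pi_2 = 5854/48575
  pi_3 = 5706/48575
  pi_4 = 1571/9715

Verification (pi * P):
  4786/9715*3/5 + 1046/9715*1/15 + 5854/48575*3/5 + 5706/48575*4/15 + 1571/9715*8/15 = 4786/9715 = pi_0  (ok)
  4786/9715*1/15 + 1046/9715*1/5 + 5854/48575*2/15 + 5706/48575*2/15 + 1571/9715*2/15 = 1046/9715 = pi_1  (ok)
  4786/9715*1/15 + 1046/9715*7/15 + 5854/48575*1/15 + 5706/48575*1/15 + 1571/9715*2/15 = 5854/48575 = pi_2  (ok)
  4786/9715*2/15 + 1046/9715*2/15 + 5854/48575*1/15 + 5706/48575*1/15 + 1571/9715*2/15 = 5706/48575 = pi_3  (ok)
  4786/9715*2/15 + 1046/9715*2/15 + 5854/48575*2/15 + 5706/48575*7/15 + 1571/9715*1/15 = 1571/9715 = pi_4  (ok)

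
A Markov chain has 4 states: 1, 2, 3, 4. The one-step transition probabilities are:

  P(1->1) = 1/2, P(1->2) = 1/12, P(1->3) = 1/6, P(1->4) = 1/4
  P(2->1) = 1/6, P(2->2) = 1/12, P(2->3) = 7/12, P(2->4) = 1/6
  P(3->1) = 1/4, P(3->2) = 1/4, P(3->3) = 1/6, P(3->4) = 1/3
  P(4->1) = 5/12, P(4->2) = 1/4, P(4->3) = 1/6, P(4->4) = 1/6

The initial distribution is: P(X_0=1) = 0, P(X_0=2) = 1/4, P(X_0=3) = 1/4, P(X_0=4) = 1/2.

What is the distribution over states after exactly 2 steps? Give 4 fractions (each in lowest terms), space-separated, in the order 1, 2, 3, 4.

Answer: 199/576 47/288 73/288 137/576

Derivation:
Propagating the distribution step by step (d_{t+1} = d_t * P):
d_0 = (1=0, 2=1/4, 3=1/4, 4=1/2)
  d_1[1] = 0*1/2 + 1/4*1/6 + 1/4*1/4 + 1/2*5/12 = 5/16
  d_1[2] = 0*1/12 + 1/4*1/12 + 1/4*1/4 + 1/2*1/4 = 5/24
  d_1[3] = 0*1/6 + 1/4*7/12 + 1/4*1/6 + 1/2*1/6 = 13/48
  d_1[4] = 0*1/4 + 1/4*1/6 + 1/4*1/3 + 1/2*1/6 = 5/24
d_1 = (1=5/16, 2=5/24, 3=13/48, 4=5/24)
  d_2[1] = 5/16*1/2 + 5/24*1/6 + 13/48*1/4 + 5/24*5/12 = 199/576
  d_2[2] = 5/16*1/12 + 5/24*1/12 + 13/48*1/4 + 5/24*1/4 = 47/288
  d_2[3] = 5/16*1/6 + 5/24*7/12 + 13/48*1/6 + 5/24*1/6 = 73/288
  d_2[4] = 5/16*1/4 + 5/24*1/6 + 13/48*1/3 + 5/24*1/6 = 137/576
d_2 = (1=199/576, 2=47/288, 3=73/288, 4=137/576)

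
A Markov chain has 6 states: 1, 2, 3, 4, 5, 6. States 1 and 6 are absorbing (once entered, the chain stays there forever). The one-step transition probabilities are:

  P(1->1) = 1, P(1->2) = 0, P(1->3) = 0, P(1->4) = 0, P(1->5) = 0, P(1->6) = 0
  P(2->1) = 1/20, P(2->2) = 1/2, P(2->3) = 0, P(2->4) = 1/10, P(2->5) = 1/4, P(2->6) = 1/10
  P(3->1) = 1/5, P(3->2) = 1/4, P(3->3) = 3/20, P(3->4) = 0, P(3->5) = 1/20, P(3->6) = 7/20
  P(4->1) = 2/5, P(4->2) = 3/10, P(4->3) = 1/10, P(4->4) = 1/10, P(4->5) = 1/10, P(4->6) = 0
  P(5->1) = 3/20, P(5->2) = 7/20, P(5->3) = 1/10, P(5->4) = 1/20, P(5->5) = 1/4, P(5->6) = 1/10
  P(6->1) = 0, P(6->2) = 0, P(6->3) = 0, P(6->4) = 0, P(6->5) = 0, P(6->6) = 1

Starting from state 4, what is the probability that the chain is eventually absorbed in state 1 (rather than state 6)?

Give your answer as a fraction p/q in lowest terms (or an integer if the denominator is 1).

Let a_i = P(absorbed in 1 | start in state i).
Boundary conditions: a_1 = 1, a_6 = 0.
For each transient state i, a_i = sum_j P(i->j) * a_j:
  a_2 = 1/20*a_1 + 1/2*a_2 + 0*a_3 + 1/10*a_4 + 1/4*a_5 + 1/10*a_6
  a_3 = 1/5*a_1 + 1/4*a_2 + 3/20*a_3 + 0*a_4 + 1/20*a_5 + 7/20*a_6
  a_4 = 2/5*a_1 + 3/10*a_2 + 1/10*a_3 + 1/10*a_4 + 1/10*a_5 + 0*a_6
  a_5 = 3/20*a_1 + 7/20*a_2 + 1/10*a_3 + 1/20*a_4 + 1/4*a_5 + 1/10*a_6

Substituting a_1 = 1 and a_6 = 0, rearrange to (I - Q) a = r where r[i] = P(i -> 1):
  [1/2, 0, -1/10, -1/4] . (a_2, a_3, a_4, a_5) = 1/20
  [-1/4, 17/20, 0, -1/20] . (a_2, a_3, a_4, a_5) = 1/5
  [-3/10, -1/10, 9/10, -1/10] . (a_2, a_3, a_4, a_5) = 2/5
  [-7/20, -1/10, -1/20, 3/4] . (a_2, a_3, a_4, a_5) = 3/20

Solving yields:
  a_2 = 2514/4855
  a_3 = 6113/14565
  a_4 = 2110/2913
  a_5 = 7951/14565

Starting state is 4, so the absorption probability is a_4 = 2110/2913.

Answer: 2110/2913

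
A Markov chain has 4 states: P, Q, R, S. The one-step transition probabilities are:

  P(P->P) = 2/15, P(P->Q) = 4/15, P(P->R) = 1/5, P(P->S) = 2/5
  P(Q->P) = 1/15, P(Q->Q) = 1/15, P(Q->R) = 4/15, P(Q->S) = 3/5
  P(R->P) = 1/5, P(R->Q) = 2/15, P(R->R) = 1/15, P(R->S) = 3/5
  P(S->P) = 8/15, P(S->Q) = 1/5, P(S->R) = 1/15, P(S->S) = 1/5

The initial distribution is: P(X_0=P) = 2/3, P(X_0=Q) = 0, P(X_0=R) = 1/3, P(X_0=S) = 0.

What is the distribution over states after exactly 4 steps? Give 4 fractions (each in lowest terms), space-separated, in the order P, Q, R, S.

Answer: 8621/30375 3107/16875 21626/151875 19727/50625

Derivation:
Propagating the distribution step by step (d_{t+1} = d_t * P):
d_0 = (P=2/3, Q=0, R=1/3, S=0)
  d_1[P] = 2/3*2/15 + 0*1/15 + 1/3*1/5 + 0*8/15 = 7/45
  d_1[Q] = 2/3*4/15 + 0*1/15 + 1/3*2/15 + 0*1/5 = 2/9
  d_1[R] = 2/3*1/5 + 0*4/15 + 1/3*1/15 + 0*1/15 = 7/45
  d_1[S] = 2/3*2/5 + 0*3/5 + 1/3*3/5 + 0*1/5 = 7/15
d_1 = (P=7/45, Q=2/9, R=7/45, S=7/15)
  d_2[P] = 7/45*2/15 + 2/9*1/15 + 7/45*1/5 + 7/15*8/15 = 71/225
  d_2[Q] = 7/45*4/15 + 2/9*1/15 + 7/45*2/15 + 7/15*1/5 = 23/135
  d_2[R] = 7/45*1/5 + 2/9*4/15 + 7/45*1/15 + 7/15*1/15 = 89/675
  d_2[S] = 7/45*2/5 + 2/9*3/5 + 7/45*3/5 + 7/15*1/5 = 86/225
d_2 = (P=71/225, Q=23/135, R=89/675, S=86/225)
  d_3[P] = 71/225*2/15 + 23/135*1/15 + 89/675*1/5 + 86/225*8/15 = 2872/10125
  d_3[Q] = 71/225*4/15 + 23/135*1/15 + 89/675*2/15 + 86/225*1/5 = 1919/10125
  d_3[R] = 71/225*1/5 + 23/135*4/15 + 89/675*1/15 + 86/225*1/15 = 482/3375
  d_3[S] = 71/225*2/5 + 23/135*3/5 + 89/675*3/5 + 86/225*1/5 = 48/125
d_3 = (P=2872/10125, Q=1919/10125, R=482/3375, S=48/125)
  d_4[P] = 2872/10125*2/15 + 1919/10125*1/15 + 482/3375*1/5 + 48/125*8/15 = 8621/30375
  d_4[Q] = 2872/10125*4/15 + 1919/10125*1/15 + 482/3375*2/15 + 48/125*1/5 = 3107/16875
  d_4[R] = 2872/10125*1/5 + 1919/10125*4/15 + 482/3375*1/15 + 48/125*1/15 = 21626/151875
  d_4[S] = 2872/10125*2/5 + 1919/10125*3/5 + 482/3375*3/5 + 48/125*1/5 = 19727/50625
d_4 = (P=8621/30375, Q=3107/16875, R=21626/151875, S=19727/50625)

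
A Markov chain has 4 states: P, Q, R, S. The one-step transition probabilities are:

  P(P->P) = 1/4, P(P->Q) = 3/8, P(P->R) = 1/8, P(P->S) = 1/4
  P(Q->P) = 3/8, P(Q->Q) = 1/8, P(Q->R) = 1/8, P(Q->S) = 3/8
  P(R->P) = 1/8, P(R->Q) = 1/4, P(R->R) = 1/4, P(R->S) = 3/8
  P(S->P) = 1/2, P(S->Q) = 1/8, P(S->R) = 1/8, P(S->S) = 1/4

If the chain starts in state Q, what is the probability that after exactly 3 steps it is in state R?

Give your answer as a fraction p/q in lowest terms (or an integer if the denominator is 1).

Answer: 73/512

Derivation:
Computing P^3 by repeated multiplication:
P^1 =
  P: [1/4, 3/8, 1/8, 1/4]
  Q: [3/8, 1/8, 1/8, 3/8]
  R: [1/8, 1/4, 1/4, 3/8]
  S: [1/2, 1/8, 1/8, 1/4]
P^2 =
  P: [11/32, 13/64, 9/64, 5/16]
  Q: [11/32, 15/64, 9/64, 9/32]
  R: [11/32, 3/16, 5/32, 5/16]
  S: [5/16, 17/64, 9/64, 9/32]
P^3 =
  P: [43/128, 117/512, 73/512, 75/256]
  Q: [85/256, 117/512, 73/512, 19/64]
  R: [85/256, 59/256, 37/256, 75/256]
  S: [43/128, 113/512, 73/512, 77/256]

(P^3)[Q -> R] = 73/512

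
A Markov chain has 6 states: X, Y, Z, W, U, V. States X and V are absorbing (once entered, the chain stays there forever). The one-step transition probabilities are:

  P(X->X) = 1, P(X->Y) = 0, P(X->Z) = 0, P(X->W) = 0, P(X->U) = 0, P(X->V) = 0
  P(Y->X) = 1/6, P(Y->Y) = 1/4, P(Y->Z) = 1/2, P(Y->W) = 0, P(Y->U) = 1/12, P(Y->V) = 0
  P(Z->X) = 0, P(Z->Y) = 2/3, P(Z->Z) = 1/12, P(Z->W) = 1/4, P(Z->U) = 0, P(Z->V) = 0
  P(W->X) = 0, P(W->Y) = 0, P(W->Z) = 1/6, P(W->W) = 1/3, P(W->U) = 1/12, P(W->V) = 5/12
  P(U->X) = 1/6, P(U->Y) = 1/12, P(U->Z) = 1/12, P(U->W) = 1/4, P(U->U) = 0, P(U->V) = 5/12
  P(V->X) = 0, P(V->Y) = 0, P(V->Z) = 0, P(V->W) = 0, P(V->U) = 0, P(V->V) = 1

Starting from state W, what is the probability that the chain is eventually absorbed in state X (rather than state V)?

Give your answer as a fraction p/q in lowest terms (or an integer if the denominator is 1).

Answer: 139/964

Derivation:
Let a_i = P(absorbed in X | start in state i).
Boundary conditions: a_X = 1, a_V = 0.
For each transient state i, a_i = sum_j P(i->j) * a_j:
  a_Y = 1/6*a_X + 1/4*a_Y + 1/2*a_Z + 0*a_W + 1/12*a_U + 0*a_V
  a_Z = 0*a_X + 2/3*a_Y + 1/12*a_Z + 1/4*a_W + 0*a_U + 0*a_V
  a_W = 0*a_X + 0*a_Y + 1/6*a_Z + 1/3*a_W + 1/12*a_U + 5/12*a_V
  a_U = 1/6*a_X + 1/12*a_Y + 1/12*a_Z + 1/4*a_W + 0*a_U + 5/12*a_V

Substituting a_X = 1 and a_V = 0, rearrange to (I - Q) a = r where r[i] = P(i -> X):
  [3/4, -1/2, 0, -1/12] . (a_Y, a_Z, a_W, a_U) = 1/6
  [-2/3, 11/12, -1/4, 0] . (a_Y, a_Z, a_W, a_U) = 0
  [0, -1/6, 2/3, -1/12] . (a_Y, a_Z, a_W, a_U) = 0
  [-1/12, -1/12, -1/4, 1] . (a_Y, a_Z, a_W, a_U) = 1/6

Solving yields:
  a_Y = 131/241
  a_Z = 419/964
  a_W = 139/964
  a_U = 137/482

Starting state is W, so the absorption probability is a_W = 139/964.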